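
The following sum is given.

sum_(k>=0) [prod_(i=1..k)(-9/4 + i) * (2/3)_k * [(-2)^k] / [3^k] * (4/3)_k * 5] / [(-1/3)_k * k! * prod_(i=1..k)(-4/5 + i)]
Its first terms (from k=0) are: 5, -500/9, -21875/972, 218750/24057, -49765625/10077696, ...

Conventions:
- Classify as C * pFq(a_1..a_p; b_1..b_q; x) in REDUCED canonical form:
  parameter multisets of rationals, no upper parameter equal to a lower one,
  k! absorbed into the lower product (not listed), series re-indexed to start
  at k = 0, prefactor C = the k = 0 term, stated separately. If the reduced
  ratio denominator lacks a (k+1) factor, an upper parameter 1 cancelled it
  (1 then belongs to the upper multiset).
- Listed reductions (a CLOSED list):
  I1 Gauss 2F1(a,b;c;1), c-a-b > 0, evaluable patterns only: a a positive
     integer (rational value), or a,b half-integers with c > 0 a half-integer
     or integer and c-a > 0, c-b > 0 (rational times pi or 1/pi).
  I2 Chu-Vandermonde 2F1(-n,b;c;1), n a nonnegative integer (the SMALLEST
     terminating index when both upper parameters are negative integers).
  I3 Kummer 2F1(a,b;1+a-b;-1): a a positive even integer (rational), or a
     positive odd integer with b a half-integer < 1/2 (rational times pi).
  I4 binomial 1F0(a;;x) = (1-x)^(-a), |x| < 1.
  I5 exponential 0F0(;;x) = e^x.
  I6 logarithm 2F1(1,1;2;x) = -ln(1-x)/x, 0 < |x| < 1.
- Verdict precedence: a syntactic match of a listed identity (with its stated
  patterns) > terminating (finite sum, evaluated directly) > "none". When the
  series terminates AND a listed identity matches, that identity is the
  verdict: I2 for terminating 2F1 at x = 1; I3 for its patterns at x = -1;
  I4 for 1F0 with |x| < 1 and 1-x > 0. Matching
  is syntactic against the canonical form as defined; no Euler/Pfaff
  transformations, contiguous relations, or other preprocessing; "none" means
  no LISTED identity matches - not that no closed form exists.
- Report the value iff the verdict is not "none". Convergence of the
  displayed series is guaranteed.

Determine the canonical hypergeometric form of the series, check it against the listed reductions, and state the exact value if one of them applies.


Prefactor 5, argument -2/3: 3F2 with upper {-5/4, 2/3, 4/3} over lower {-1/3, 1/5}. Verdict: none. A 3F2 with upper {-5/4, 2/3, 4/3} fits none of I1-I6 at x = -2/3; the sum runs forever.

Structural cue: t_0 = 5 here, and the running product (C = 5, x = -2/3) telescopes to a rising factorial.
Ratio: r(k) = (-2/3) * (k-5/4) (k+2/3) (k+4/3) / [(k-1/3) (k+1/5) (k+1)] - rational in k, leading ratio (-2/3); with t_0 = 5, classification follows.


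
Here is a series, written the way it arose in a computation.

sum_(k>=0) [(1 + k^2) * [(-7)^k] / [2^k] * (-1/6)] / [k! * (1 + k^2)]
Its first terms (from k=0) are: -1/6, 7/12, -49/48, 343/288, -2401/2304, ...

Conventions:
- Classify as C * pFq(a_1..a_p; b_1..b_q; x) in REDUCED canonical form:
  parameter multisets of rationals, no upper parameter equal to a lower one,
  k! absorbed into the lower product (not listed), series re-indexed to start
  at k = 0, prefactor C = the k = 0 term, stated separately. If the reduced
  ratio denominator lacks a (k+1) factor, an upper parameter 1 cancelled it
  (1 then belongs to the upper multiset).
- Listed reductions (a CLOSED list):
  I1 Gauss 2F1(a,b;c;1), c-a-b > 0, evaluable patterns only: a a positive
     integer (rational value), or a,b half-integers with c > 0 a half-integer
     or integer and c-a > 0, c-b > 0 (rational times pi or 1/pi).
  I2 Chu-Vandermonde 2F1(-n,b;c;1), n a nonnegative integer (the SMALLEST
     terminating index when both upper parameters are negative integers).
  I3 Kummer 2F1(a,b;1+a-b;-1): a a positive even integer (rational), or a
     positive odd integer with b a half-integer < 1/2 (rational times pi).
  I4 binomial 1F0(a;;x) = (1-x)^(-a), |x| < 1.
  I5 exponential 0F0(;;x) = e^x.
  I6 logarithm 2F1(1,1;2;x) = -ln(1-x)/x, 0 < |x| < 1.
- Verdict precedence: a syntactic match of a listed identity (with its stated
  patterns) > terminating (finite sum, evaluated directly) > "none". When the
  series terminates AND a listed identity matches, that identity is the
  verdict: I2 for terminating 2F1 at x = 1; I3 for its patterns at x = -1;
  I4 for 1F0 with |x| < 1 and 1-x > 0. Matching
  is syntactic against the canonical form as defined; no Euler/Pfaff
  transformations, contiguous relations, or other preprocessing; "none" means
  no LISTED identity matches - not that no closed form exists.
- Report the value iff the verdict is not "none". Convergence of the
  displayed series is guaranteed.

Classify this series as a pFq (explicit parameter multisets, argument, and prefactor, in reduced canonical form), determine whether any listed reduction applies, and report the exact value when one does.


x = -7/2 here; the reduced form reads 0F0, upper {-}, lower {-}, C = -1/6. Verdict: the exponential series (I5) fires (the 0F0 exponential series at x = -7/2). Sum: (-1/6) * e^(-7/2).

The tell: x = (-7/2) and the factor k^2 + 1 cancels (top and bottom), leaving C = -1/6, x = -7/2.
Step ratio: r(k) = (-7/2) * 1 / [(k+1)] - rational in k. x = (-7/2); t_0 = -1/6; negate the roots.


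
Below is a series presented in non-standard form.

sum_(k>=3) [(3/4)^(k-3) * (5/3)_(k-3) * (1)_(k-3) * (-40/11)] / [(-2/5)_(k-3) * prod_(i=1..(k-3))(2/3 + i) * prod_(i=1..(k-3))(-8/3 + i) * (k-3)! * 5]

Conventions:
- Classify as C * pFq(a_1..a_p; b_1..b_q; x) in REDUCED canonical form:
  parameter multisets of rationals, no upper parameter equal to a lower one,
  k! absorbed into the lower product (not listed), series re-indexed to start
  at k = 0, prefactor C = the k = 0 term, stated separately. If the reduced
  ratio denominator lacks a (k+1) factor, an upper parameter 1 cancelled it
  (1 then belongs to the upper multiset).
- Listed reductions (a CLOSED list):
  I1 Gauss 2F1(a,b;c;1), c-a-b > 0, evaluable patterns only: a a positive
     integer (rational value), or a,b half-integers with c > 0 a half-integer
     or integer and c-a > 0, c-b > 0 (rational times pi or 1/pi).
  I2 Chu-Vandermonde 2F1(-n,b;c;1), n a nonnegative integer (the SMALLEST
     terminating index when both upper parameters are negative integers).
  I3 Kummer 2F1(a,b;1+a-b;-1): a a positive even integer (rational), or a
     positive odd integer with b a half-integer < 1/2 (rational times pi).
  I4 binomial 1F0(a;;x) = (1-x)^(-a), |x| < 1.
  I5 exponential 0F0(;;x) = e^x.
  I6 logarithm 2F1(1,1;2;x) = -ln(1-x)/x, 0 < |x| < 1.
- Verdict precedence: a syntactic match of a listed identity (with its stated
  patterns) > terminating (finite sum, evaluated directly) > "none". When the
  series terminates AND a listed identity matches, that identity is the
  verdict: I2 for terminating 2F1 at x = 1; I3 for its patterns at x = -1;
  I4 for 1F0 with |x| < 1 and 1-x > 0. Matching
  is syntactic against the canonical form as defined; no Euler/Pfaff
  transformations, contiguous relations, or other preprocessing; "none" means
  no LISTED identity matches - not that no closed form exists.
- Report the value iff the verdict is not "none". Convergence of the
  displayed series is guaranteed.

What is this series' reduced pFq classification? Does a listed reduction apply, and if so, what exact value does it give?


The series (x = 3/4) is 1F2: upper {1}, lower {-5/3, -2/5}, prefactor -8/11. Verdict: none. No listed pattern accepts 1F2(1; -5/3, -2/5; 3/4).

First insight: from the first term -8/11: the parameter 5/3 appears in both the upper and lower lists and cancels.
Adjacent-term ratio: r(k) = (3/4) * (k+1) / [(k-5/3) (k-2/5) (k+1)] - rational; roots negated = parameters, x = (3/4), C = -8/11.


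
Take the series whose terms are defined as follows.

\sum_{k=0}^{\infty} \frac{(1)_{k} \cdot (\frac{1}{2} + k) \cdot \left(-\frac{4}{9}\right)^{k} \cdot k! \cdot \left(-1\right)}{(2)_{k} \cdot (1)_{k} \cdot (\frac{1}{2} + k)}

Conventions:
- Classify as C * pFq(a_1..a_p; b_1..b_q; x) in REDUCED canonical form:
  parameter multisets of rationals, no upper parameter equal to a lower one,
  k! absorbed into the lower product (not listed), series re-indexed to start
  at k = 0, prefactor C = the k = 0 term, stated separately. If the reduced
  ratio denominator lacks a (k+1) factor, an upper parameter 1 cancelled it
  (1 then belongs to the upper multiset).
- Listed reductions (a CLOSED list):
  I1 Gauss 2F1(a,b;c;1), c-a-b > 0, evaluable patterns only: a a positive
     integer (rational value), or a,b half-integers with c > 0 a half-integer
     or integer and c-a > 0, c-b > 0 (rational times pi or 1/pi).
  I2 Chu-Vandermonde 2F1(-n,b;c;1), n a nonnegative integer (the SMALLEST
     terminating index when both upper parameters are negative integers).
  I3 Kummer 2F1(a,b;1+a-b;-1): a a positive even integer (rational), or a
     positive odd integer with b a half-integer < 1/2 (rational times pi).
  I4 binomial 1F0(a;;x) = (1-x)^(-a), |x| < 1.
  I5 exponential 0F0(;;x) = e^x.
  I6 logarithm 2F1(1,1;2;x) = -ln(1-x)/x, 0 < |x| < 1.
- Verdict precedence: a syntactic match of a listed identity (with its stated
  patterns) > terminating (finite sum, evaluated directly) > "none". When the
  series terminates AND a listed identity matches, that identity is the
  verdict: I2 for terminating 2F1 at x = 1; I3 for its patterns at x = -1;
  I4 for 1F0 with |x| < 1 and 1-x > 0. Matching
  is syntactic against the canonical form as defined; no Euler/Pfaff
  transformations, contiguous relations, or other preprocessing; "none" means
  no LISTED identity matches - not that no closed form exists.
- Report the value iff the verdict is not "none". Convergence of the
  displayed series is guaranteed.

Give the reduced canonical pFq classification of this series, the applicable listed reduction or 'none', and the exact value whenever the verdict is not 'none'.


First insight: t_0 being -1, the factorial ratio (prefactor -1) (k+a-1)!/(a-1)! is a rising factorial (a)_k.
Step ratio: r(k) = -\frac{4}{9} * (k+1) (k+1) / [(k+2) (k+1)] - rational in k. x = -\frac{4}{9}; t_0 = -1; negate the roots.

Reduced: x = -\frac{4}{9}, 2F1, upper = {1, 1}, lower = {2}, C = -1. Verdict at x = -\frac{4}{9}: logarithm (I6) matches (the logarithm: parameters (1,1;2), x = -\frac{4}{9}). Hence: \left(-\frac{9}{4}\right) \cdot \ln\left(\frac{13}{9}\right).


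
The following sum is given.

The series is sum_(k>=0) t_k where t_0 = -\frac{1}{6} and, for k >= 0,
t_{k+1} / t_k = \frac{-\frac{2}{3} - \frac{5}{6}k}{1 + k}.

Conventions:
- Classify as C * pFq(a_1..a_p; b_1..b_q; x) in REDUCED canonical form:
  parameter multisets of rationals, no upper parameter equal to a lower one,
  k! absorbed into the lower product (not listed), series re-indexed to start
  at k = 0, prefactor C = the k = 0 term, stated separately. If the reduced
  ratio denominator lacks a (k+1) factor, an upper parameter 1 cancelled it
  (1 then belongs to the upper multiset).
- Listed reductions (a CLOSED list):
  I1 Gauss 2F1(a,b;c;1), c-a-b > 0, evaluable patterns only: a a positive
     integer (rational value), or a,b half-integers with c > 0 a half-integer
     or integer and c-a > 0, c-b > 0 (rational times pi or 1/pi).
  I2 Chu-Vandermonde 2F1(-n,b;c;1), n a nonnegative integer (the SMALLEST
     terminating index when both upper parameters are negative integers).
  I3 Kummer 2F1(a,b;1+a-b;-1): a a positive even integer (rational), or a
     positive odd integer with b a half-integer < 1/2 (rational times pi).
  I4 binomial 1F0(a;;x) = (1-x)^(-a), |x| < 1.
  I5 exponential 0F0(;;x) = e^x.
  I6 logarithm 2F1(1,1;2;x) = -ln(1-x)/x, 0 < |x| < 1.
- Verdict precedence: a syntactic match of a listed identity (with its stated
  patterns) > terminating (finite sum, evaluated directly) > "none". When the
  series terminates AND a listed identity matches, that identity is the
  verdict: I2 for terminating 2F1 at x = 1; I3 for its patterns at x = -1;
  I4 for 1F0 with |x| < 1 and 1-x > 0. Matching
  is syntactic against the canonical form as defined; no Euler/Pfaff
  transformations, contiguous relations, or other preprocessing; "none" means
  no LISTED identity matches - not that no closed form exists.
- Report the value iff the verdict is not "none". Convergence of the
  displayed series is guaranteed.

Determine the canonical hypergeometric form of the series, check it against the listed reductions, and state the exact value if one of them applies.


Prefactor -\frac{1}{6}, argument -\frac{5}{6}: 1F0 with upper {\frac{4}{5}} over lower {-}. Verdict: this is binomial (I4) (the 1F0 binomial series: exponent -4/5, x = -\frac{5}{6}). Hence: \left(-\frac{1}{6}\right) \cdot \left(\frac{11}{6}\right)^{-\frac{4}{5}}.

Structural cue: with t_0 = -\frac{1}{6}, the expanded ratio factors over Q; C = -1/6, x = -5/6, roots give parameters.
Consecutive-term ratio: r(k) = -\frac{5}{6} * (k+\frac{4}{5}) / [(k+1)] - rational in k, leading ratio -\frac{5}{6}; with t_0 = -\frac{1}{6}, classification follows.


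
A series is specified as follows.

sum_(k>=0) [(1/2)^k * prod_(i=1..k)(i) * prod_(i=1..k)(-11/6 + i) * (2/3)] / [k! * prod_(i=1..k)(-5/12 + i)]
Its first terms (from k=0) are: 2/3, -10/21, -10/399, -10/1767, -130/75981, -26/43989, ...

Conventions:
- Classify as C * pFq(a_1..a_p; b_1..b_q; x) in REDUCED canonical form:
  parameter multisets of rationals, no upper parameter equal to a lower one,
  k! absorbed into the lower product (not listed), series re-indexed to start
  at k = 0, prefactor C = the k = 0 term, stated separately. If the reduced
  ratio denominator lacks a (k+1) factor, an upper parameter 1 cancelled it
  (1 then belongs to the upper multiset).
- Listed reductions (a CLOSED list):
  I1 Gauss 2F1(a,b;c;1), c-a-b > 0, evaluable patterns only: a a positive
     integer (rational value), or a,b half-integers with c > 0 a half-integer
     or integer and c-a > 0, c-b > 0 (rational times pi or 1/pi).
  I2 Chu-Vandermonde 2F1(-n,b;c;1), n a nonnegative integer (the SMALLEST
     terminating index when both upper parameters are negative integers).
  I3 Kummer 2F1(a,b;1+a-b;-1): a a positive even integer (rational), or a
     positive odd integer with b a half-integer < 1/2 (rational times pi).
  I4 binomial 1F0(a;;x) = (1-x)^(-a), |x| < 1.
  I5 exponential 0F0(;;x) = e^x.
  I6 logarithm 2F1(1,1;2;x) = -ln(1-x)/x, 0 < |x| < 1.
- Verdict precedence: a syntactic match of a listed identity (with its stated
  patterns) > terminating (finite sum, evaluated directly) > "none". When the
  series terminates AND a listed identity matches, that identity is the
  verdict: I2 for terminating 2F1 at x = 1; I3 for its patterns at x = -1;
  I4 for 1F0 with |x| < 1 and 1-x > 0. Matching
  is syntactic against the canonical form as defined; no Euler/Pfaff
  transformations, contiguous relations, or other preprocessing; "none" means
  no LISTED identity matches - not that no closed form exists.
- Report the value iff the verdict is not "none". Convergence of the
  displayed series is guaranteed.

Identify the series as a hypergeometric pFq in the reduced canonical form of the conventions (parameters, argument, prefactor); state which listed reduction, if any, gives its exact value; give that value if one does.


The series (x = 1/2) is 2F1: upper {-5/6, 1}, lower {7/12}, prefactor 2/3. Verdict: none. No listed pattern accepts 2F1(-5/6, 1; 7/12; 1/2).

First insight: t_0 being 2/3, the running product (C = 2/3) telescopes to a rising factorial.
Term ratio: r(k) = (1/2) * (k-5/6) (k+1) / [(k+7/12) (k+1)] - rational; roots negated = parameters, x = (1/2), C = 2/3.


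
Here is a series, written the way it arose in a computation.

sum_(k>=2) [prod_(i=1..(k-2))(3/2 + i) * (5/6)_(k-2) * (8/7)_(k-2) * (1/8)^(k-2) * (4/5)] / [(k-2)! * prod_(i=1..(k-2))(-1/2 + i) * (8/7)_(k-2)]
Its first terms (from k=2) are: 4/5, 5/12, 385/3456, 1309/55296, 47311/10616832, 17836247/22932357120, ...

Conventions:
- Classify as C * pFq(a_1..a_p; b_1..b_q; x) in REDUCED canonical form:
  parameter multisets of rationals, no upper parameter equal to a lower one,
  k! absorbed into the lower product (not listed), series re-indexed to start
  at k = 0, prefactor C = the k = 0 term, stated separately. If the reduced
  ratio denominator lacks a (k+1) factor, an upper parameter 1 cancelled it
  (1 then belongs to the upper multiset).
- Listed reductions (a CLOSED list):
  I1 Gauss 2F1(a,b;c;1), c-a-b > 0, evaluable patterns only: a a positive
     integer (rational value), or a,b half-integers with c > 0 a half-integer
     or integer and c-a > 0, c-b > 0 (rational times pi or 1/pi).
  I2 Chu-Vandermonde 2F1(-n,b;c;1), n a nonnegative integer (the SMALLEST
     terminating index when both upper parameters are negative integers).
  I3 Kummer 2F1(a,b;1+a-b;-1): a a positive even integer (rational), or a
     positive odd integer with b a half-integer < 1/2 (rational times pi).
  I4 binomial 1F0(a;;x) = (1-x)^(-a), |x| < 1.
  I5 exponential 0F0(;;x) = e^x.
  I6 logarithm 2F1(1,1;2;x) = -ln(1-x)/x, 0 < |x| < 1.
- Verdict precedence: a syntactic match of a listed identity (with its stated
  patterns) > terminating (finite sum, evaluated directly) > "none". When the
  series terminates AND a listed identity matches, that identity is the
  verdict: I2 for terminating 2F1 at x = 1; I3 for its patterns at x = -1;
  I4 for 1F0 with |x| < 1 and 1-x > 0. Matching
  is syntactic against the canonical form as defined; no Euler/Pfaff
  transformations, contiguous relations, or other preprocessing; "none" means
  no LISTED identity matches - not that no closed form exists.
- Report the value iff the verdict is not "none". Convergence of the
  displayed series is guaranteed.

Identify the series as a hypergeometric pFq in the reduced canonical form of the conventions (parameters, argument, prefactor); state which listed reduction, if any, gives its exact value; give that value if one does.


With C = 4/5: the canonical form is 2F1(5/6, 5/2; 1/2; 1/8). Verdict: none here - no I1-I6 shape fits x = 1/8 with lower {1/2}.

Key observation: t_0 = 4/5 here, and the running product (C = 4/5, x = 1/8) telescopes to a rising factorial.
Step ratio: r(k) = (1/8) * (k+5/6) (k+5/2) / [(k+1/2) (k+1)] - rational in k. x = (1/8); t_0 = 4/5; negate the roots.


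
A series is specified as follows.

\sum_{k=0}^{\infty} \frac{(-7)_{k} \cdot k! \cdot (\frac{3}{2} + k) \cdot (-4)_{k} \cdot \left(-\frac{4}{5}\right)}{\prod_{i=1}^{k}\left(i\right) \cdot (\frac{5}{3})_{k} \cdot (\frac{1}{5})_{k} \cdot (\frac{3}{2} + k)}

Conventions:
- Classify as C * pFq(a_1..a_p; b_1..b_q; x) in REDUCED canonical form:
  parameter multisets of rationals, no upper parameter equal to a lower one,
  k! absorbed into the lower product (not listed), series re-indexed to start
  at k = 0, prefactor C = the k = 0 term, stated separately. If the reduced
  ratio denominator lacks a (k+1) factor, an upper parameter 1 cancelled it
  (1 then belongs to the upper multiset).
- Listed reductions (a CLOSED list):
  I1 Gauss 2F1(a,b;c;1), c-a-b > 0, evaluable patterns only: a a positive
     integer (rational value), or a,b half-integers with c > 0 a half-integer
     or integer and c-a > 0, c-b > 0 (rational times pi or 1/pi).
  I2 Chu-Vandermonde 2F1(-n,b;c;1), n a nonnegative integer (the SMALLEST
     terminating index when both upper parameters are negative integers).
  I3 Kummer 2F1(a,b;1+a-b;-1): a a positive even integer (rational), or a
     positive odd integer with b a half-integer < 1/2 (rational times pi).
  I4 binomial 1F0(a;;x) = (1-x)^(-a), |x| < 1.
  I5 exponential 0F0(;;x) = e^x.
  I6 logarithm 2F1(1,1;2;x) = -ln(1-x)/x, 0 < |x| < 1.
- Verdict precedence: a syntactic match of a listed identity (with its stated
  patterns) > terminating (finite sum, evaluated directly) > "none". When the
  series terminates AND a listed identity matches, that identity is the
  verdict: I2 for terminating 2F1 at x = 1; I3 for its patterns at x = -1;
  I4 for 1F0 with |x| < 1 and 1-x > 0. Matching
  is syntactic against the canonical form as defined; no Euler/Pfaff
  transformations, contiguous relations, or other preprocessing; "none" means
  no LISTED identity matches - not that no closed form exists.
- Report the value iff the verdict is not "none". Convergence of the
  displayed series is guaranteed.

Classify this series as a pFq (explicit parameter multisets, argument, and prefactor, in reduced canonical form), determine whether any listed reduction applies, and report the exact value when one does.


With C = -\frac{4}{5}: the canonical form is 3F2(-7, -4, 1; \frac{1}{5}, \frac{5}{3}; 1). Verdict: terminating (-4 upstairs). 5 nonzero terms in all; added directly. Hence: -\frac{251707}{242}.

Key step: t_0 = -\frac{4}{5} here, and striking the common factor k + 3/2 reduces the term (C = -4/5, x = 1).
Consecutive-term ratio: r(k) = 1 * (k-7) (k-4) (k+1) / [(k+\frac{1}{5}) (k+\frac{5}{3}) (k+1)] - rational; roots negated = parameters, x = 1, C = -\frac{4}{5}.


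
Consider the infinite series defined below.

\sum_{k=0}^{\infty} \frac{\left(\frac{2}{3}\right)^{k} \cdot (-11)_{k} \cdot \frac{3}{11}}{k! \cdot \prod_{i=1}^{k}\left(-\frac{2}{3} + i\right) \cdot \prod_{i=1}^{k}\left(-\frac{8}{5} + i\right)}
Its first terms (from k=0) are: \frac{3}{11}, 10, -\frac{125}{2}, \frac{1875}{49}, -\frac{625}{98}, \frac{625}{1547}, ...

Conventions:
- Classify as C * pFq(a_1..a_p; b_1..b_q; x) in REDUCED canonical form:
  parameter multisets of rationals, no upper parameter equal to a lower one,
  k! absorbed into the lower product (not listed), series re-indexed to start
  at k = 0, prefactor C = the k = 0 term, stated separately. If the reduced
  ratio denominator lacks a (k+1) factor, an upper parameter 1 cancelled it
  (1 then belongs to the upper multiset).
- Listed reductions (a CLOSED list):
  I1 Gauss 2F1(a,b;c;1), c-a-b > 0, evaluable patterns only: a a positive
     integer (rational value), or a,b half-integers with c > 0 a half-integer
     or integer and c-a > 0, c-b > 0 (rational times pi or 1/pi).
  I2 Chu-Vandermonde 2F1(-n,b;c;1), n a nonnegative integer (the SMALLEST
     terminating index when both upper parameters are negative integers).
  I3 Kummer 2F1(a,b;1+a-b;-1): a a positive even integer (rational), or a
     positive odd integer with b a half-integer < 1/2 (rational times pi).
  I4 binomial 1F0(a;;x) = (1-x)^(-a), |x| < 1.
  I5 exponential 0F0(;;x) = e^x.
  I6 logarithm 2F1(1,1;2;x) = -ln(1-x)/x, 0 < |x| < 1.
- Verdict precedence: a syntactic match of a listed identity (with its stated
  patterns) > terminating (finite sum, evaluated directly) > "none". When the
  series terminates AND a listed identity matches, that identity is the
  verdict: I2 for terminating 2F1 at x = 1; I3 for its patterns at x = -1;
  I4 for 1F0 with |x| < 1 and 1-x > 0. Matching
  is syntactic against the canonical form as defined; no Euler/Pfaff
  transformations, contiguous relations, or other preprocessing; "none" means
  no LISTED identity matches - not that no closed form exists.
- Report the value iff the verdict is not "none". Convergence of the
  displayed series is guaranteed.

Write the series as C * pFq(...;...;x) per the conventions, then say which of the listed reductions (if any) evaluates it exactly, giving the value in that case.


The series (x = \frac{2}{3}) is 1F2: upper {-11}, lower {-\frac{3}{5}, \frac{1}{3}}, prefactor \frac{3}{11}. Verdict: terminating. With -11 upstairs the series is a 12-term polynomial sum; evaluated term by term. Value: -\frac{1196840285861575544333}{60001532317383681024}.

The tell: t_0 being \frac{3}{11}, the lower running product (C = 3/11) is a rising factorial.
Consecutive-term ratio: r(k) = \frac{2}{3} * (k-11) / [(k-\frac{3}{5}) (k+\frac{1}{3}) (k+1)] - rational in k, leading ratio \frac{2}{3}; with t_0 = \frac{3}{11}, classification follows.


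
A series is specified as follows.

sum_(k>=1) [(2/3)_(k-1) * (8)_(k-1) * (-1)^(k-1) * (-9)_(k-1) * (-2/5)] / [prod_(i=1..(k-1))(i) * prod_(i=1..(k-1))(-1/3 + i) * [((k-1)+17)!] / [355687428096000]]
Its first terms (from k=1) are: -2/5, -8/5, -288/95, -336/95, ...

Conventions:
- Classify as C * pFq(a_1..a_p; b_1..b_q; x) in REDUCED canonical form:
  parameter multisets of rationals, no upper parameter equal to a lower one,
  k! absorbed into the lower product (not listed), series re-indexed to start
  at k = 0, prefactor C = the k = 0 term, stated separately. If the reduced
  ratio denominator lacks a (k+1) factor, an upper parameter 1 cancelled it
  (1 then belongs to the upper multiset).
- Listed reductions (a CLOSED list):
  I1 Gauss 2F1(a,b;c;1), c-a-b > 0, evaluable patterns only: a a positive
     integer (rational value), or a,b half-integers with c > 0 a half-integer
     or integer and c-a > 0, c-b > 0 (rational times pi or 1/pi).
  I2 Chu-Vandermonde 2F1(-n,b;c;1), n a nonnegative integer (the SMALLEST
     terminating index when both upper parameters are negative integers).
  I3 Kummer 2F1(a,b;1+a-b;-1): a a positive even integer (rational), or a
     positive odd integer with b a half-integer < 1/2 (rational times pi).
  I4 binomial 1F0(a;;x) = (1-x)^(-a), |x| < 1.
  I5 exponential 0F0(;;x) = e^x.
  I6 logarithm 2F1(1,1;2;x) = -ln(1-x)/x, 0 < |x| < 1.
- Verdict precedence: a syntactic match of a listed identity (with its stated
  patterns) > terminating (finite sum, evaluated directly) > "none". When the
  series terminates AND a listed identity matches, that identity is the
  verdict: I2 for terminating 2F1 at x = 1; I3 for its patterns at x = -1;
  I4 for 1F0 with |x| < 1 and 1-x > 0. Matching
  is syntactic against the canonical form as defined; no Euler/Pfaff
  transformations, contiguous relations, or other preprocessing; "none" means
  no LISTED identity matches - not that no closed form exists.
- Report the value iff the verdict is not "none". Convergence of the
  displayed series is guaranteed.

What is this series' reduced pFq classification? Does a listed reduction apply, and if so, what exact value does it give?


Key step: t_0 = -2/5 here, and the lower running product (C = -2/5) is a rising factorial.
Ratio: r(k) = (-1) * (k-9) (k+8) / [(k+18) (k+1)] - rational in k. x = (-1); t_0 = -2/5; negate the roots.

Canonical form: C = -2/5 times 2F1 with upper {-9, 8}, lower {18}, x = -1. Verdict: Kummer (I3) applies (x = -1; c = 18 equals 1+a-b for upper {-9, 8}: listed pattern). Hence: -68/5.


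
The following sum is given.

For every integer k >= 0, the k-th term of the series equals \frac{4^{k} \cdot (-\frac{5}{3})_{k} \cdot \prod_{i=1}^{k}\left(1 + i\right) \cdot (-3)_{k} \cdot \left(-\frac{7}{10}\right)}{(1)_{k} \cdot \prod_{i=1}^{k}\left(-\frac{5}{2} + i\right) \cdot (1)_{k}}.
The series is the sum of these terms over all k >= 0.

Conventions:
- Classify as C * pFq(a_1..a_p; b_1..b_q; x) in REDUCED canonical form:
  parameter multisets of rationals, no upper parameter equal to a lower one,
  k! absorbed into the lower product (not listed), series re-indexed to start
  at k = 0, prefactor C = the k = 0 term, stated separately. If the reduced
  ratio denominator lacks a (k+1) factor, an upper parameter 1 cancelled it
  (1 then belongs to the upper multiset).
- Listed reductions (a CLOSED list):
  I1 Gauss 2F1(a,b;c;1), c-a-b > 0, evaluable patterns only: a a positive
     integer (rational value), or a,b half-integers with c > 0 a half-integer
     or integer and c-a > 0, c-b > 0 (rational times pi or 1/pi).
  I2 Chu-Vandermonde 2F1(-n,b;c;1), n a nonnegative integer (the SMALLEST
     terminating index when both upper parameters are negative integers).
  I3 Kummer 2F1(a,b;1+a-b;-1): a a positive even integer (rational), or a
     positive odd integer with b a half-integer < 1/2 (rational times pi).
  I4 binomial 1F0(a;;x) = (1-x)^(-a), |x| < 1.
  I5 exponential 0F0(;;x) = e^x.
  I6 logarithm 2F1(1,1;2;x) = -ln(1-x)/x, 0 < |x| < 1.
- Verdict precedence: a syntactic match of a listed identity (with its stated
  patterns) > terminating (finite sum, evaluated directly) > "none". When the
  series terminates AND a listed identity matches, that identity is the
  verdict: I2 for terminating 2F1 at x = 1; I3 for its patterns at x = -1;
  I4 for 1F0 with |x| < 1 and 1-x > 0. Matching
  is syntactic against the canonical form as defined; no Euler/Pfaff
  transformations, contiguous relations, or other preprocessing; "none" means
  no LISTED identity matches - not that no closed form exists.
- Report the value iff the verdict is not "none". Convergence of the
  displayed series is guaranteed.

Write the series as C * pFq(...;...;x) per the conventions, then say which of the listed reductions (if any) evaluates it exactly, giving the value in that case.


Canonical form: C = -\frac{7}{10} times 3F2 with upper {-3, -\frac{5}{3}, 2}, lower {-\frac{3}{2}, 1}, x = 4. Verdict: terminating - upper parameter -3 makes this a finite sum (last index 3), evaluated exactly. Sum: \frac{36953}{810}.

The tell: from the first term -\frac{7}{10}: (1)_k (prefactor -7/10) is k! itself.
Term ratio: r(k) = 4 * (k-3) (k-\frac{5}{3}) (k+2) / [(k-\frac{3}{2}) (k+1) (k+1)] - rational; roots negated = parameters, x = 4, C = -\frac{7}{10}.


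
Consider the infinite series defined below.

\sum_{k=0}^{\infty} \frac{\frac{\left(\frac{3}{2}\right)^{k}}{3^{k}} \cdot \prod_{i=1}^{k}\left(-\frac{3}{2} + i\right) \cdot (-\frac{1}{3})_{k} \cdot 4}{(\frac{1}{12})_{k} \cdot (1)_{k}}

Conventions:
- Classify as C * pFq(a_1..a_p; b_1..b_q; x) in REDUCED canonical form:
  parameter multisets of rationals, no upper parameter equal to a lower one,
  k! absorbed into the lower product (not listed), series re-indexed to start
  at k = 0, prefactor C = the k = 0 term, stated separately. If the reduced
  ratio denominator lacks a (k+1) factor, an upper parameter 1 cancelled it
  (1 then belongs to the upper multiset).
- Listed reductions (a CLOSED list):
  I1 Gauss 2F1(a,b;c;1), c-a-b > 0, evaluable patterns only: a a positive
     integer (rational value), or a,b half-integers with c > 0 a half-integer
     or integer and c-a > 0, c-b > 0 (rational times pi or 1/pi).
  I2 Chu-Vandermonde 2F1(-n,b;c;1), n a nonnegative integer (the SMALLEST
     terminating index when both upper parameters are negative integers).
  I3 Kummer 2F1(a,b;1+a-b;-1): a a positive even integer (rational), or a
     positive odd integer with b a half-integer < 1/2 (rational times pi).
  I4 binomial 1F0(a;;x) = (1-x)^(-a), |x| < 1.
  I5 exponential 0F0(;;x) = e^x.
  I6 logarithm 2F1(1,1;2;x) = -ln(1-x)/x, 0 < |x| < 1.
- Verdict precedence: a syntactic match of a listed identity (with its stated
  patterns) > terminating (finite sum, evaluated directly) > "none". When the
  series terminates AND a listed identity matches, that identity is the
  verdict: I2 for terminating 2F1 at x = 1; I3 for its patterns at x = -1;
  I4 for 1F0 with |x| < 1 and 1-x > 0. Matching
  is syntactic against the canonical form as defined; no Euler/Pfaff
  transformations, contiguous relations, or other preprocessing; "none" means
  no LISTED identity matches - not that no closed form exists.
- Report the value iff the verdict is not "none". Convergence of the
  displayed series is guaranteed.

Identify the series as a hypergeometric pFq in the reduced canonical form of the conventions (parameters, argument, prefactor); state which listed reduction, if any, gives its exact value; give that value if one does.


Key observation: from the first term 4: (1)_k (C = 4) is k! itself.
Term ratio: r(k) = \frac{1}{2} * (k-\frac{1}{2}) (k-\frac{1}{3}) / [(k+\frac{1}{12}) (k+1)] - rational; roots negated = parameters, x = \frac{1}{2}, C = 4.

At argument \frac{1}{2}: a 2F1 with upper {-\frac{1}{2}, -\frac{1}{3}}, lower {\frac{1}{12}}, scaled by C = 4. Verdict: none here - no I1-I6 shape fits x = \frac{1}{2} with lower {\frac{1}{12}}.


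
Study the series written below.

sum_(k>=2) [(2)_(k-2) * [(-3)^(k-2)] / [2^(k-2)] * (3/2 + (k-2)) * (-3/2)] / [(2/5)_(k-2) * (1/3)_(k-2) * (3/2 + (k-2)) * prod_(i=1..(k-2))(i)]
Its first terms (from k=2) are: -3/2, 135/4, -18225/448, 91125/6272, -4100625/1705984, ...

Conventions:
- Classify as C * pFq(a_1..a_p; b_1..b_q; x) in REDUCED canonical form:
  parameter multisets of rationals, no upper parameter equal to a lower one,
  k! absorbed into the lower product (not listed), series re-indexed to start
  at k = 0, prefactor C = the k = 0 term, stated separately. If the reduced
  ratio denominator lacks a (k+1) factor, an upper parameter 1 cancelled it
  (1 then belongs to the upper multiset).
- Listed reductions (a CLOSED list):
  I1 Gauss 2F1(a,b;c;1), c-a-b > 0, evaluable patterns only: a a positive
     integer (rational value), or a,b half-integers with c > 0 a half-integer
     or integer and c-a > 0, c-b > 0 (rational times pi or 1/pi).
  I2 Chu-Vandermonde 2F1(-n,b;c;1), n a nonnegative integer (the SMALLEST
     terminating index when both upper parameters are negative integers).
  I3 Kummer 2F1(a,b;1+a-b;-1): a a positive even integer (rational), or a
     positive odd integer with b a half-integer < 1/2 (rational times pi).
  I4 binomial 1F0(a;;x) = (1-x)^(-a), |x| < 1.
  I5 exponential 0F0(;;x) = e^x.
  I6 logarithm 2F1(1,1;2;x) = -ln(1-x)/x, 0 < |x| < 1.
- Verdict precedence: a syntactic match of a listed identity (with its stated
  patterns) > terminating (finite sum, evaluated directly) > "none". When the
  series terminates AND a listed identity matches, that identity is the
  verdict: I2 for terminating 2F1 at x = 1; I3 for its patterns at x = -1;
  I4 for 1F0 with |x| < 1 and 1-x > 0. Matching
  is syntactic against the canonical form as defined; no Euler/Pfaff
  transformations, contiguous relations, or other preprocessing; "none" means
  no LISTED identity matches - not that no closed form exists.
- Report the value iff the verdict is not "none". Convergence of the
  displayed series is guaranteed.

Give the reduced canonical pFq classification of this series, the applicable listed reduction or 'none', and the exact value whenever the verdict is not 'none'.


The tell: x = (-3/2) and striking the common factor k + 3/2 reduces the term (C = -3/2).
Adjacent-term ratio: r(k) = (-3/2) * (k+2) / [(k+1/3) (k+2/5) (k+1)] - poly over poly, x = (-3/2) from leading terms; C = -3/2 at k = 0.

At argument -3/2: a 1F2 with upper {2}, lower {1/3, 2/5}, scaled by C = -3/2. Verdict: none - at argument -3/2 the multisets {2} ; {1/3, 2/5} match no listed identity.


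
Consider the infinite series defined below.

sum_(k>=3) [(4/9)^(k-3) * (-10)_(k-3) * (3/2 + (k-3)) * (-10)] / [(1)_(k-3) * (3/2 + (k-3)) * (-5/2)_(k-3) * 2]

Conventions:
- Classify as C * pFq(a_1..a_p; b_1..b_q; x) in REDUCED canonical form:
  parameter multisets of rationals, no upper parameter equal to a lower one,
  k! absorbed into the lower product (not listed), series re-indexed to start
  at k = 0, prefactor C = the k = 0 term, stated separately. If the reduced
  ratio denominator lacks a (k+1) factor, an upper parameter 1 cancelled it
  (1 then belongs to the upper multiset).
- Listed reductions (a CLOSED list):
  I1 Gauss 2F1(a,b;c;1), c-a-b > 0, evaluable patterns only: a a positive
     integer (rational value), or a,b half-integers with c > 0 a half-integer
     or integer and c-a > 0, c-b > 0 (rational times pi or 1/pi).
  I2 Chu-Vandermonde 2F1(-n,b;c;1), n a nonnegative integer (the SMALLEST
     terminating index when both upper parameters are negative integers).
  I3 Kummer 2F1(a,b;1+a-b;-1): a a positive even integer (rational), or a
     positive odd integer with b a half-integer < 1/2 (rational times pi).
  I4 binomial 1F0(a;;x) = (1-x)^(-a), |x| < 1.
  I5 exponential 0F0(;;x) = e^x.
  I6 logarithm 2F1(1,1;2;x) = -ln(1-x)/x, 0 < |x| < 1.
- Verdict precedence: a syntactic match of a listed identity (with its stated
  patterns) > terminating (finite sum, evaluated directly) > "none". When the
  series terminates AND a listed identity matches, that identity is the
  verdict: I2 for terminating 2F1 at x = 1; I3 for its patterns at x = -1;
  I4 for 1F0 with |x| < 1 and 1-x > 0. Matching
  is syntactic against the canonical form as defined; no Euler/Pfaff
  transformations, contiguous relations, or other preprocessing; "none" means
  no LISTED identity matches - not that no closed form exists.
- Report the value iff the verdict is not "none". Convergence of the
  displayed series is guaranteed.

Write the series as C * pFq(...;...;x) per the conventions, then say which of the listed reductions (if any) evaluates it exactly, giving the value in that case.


x = 4/9 here; the reduced form reads 1F1, upper {-10}, lower {-5/2}, C = -5. Verdict: terminating. (-10)_k vanishes past k = 10, leaving a 11-term sum, computed directly. Sum: -33261634301824241/1413559830087405.

Key observation: t_0 being -5, striking the common factor k + 3/2 reduces the term (prefactor -5).
Term ratio: r(k) = (4/9) * (k-10) / [(k-5/2) (k+1)] ; factor over Q: parameters, x = (4/9), and C = -5.


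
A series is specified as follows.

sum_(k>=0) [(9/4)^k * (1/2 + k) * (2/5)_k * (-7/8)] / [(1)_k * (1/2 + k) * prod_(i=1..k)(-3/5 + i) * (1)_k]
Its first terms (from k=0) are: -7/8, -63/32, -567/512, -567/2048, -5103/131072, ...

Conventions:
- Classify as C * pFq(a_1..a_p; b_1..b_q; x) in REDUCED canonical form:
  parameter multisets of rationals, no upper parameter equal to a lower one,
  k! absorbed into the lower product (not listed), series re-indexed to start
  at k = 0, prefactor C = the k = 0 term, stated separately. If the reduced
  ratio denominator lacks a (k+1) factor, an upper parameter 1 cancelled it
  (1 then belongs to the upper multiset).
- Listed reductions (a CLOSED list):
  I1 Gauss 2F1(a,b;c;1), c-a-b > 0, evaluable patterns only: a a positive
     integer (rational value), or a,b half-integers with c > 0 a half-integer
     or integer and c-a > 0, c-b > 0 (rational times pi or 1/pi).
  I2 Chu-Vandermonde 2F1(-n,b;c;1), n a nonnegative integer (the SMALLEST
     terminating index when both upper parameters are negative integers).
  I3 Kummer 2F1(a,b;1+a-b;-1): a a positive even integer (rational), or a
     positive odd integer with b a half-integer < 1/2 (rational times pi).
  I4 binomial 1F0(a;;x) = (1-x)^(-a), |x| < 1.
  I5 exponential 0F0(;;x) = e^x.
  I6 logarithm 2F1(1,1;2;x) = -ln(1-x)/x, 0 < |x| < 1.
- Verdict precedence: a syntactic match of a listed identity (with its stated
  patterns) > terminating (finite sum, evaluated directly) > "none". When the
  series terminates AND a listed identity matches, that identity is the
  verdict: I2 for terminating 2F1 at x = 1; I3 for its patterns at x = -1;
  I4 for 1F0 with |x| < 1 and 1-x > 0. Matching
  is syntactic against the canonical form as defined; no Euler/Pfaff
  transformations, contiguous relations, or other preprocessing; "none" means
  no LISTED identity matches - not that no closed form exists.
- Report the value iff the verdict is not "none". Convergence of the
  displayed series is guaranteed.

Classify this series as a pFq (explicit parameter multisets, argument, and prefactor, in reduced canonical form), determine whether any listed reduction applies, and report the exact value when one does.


Canonical form: C = -7/8 times 0F1 with upper {-}, lower {1}, x = 9/4. Verdict: none - this 0F1 at x = 9/4 matches no listed pattern, and upper {-} holds no stopper.

Structural cue: x = (9/4) and the lower running product (prefactor -7/8) is a rising factorial.
Adjacent-term ratio: r(k) = (9/4) * 1 / [(k+1) (k+1)] ; factor over Q: parameters, x = (9/4), and C = -7/8.


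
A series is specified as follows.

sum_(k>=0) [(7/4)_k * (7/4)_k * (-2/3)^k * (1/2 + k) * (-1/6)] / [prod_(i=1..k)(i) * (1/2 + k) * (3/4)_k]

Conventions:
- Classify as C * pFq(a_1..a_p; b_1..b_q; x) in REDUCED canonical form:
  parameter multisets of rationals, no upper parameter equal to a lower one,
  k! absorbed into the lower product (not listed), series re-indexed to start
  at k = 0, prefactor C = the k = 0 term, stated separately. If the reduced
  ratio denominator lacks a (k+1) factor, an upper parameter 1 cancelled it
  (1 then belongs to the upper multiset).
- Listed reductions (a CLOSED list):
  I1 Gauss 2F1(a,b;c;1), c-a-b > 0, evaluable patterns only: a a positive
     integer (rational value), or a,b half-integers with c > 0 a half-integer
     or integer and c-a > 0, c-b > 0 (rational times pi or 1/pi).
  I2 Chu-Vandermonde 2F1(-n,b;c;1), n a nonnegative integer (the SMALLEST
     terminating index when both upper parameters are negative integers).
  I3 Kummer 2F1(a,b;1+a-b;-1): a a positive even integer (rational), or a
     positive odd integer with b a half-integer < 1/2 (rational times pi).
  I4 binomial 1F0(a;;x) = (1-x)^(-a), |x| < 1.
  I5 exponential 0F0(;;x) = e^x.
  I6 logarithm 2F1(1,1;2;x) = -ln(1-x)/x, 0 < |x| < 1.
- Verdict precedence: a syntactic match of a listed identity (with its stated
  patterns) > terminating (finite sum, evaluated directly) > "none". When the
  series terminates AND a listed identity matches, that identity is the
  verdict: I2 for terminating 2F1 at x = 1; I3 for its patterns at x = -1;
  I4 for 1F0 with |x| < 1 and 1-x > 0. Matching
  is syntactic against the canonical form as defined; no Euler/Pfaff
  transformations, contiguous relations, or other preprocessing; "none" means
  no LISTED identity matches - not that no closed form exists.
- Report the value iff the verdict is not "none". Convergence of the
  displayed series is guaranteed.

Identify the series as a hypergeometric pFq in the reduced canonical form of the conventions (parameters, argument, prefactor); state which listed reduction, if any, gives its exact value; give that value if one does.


Prefactor -1/6, argument -2/3: 2F1 with upper {7/4, 7/4} over lower {3/4}. Verdict: no listed reduction: x = -2/3 and upper {7/4, 7/4} fail every I1-I6 pattern.

First insight: from the first term -1/6: k + 1/2 divides numerator and denominator alike; prefactor -1/6 after cancelling.
Term ratio: r(k) = (-2/3) * (k+7/4) (k+7/4) / [(k+3/4) (k+1)] - poly over poly, x = (-2/3) from leading terms; C = -1/6 at k = 0.
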